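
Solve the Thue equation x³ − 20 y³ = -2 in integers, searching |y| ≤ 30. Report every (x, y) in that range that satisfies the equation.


The equation is x³ - 20y³ = -2. For fixed y, x³ = 20·y³ − 2, so a solution requires the RHS to be a perfect cube.
Strategy: iterate y from -30 to 30, compute RHS = 20·y³ − 2, and check whether it is a (positive or negative) perfect cube.
Check small values of y:
  y = 0: RHS = -2 is not a perfect cube.
  y = 1: RHS = 18 is not a perfect cube.
  y = -1: RHS = -22 is not a perfect cube.
  y = 2: RHS = 158 is not a perfect cube.
  y = -2: RHS = -162 is not a perfect cube.
  y = 3: RHS = 538 is not a perfect cube.
  y = -3: RHS = -542 is not a perfect cube.
Continuing the search up to |y| = 30 finds no solutions either.
No (x, y) in the scanned range satisfies the equation.

No integer solutions with |y| ≤ 30.


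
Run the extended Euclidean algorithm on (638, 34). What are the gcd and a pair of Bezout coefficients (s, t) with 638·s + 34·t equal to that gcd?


Euclidean algorithm on (638, 34) — divide until remainder is 0:
  638 = 18 · 34 + 26
  34 = 1 · 26 + 8
  26 = 3 · 8 + 2
  8 = 4 · 2 + 0
gcd(638, 34) = 2.
Track Bezout coefficients alongside the remainders: start with r₀ = 638 = a·1 + b·0 (s = 1, t = 0) and r₁ = 34 = a·0 + b·1 (s = 0, t = 1); each new remainder r_{k+1} = r_{k-1} − q_k·r_k inherits s_{k+1} = s_{k-1} − q_k·s_k, t_{k+1} = t_{k-1} − q_k·t_k, so r_k = a·s_k + b·t_k at every step:
  q = 18: r = 26, s = 1 − 18·0 = 1, t = 0 − 18·1 = -18  (check: 638·1 + 34·(-18) = 26)
  q = 1: r = 8, s = 0 − 1·1 = -1, t = 1 − 1·(-18) = 19  (check: 638·(-1) + 34·19 = 8)
  q = 3: r = 2, s = 1 − 3·(-1) = 4, t = -18 − 3·19 = -75  (check: 638·4 + 34·(-75) = 2)
The row with r = 2 (the gcd) gives the Bezout coefficients s = 4, t = -75.
Result: 638 · (4) + 34 · (-75) = 2.

gcd(638, 34) = 2; s = 4, t = -75 (check: 638·4 + 34·(-75) = 2).


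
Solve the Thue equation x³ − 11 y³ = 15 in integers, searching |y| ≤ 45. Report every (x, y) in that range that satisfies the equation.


The equation is x³ - 11y³ = 15. For fixed y, x³ = 11·y³ + 15, so a solution requires the RHS to be a perfect cube.
Strategy: iterate y from -45 to 45, compute RHS = 11·y³ + 15, and check whether it is a (positive or negative) perfect cube.
Check small values of y:
  y = 0: RHS = 15 is not a perfect cube.
  y = 1: RHS = 26 is not a perfect cube.
  y = -1: RHS = 4 is not a perfect cube.
  y = 2: RHS = 103 is not a perfect cube.
  y = -2: RHS = -73 is not a perfect cube.
  y = 3: RHS = 312 is not a perfect cube.
  y = -3: RHS = -282 is not a perfect cube.
Continuing the search up to |y| = 45 finds no solutions either.
No (x, y) in the scanned range satisfies the equation.

No integer solutions with |y| ≤ 45.


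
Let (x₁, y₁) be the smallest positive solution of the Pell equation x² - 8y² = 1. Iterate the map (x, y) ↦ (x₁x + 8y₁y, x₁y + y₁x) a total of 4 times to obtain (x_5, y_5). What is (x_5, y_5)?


Step 1: Find the fundamental solution (x₁, y₁) of x² - 8y² = 1.
  Expand √8 as a continued fraction. a₀ = ⌊√8⌋ = 2; iterate m_{k+1} = d_k·a_k − m_k, d_{k+1} = (8 − m_{k+1}²)/d_k, a_{k+1} = ⌊(a₀ + m_{k+1})/d_{k+1}⌋ (starting m₀ = 0, d₀ = 1), with convergents p_k = a_k·p_{k-1} + p_{k-2}, q_k = a_k·q_{k-1} + q_{k-2} (p₋₁ = 1, q₋₁ = 0):
  k = 0: a₀ = 2; p₀/q₀ = 2/1; p₀² − 8·q₀² = 4 − 8 = -4.
  k = 1: m = 2, d = 4, a = ⌊(2 + 2)/4⌋ = 1; p/q = (1·2 + 1)/(1·1 + 0) = 3/1; p² − 8·q² = 9 − 8 = 1.
  The first convergent with p² − 8·q² = 1 gives the fundamental solution (x₁, y₁) = (3, 1).
Step 2: Apply the recurrence (x_{n+1}, y_{n+1}) = (x₁x_n + 8y₁y_n, x₁y_n + y₁x_n) repeatedly.
  From (x_1, y_1) = (3, 1): x_2 = 3·3 + 8·1·1 = 17; y_2 = 3·1 + 1·3 = 6.
  From (x_2, y_2) = (17, 6): x_3 = 3·17 + 8·1·6 = 99; y_3 = 3·6 + 1·17 = 35.
  From (x_3, y_3) = (99, 35): x_4 = 3·99 + 8·1·35 = 577; y_4 = 3·35 + 1·99 = 204.
  From (x_4, y_4) = (577, 204): x_5 = 3·577 + 8·1·204 = 3363; y_5 = 3·204 + 1·577 = 1189.
Step 3: Verify x_5² - 8·y_5² = 11309769 - 11309768 = 1 (should be 1). ✓

(x_1, y_1) = (3, 1); (x_5, y_5) = (3363, 1189).


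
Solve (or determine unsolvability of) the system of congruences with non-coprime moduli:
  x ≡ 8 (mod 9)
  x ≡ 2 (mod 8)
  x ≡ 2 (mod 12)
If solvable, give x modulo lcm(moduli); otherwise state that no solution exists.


Moduli 9, 8, 12 are not pairwise coprime, so CRT works modulo lcm(m_i) when all pairwise compatibility conditions hold.
Pairwise compatibility: gcd(m_i, m_j) must divide a_i - a_j for every pair.
Merge one congruence at a time:
  Start: x ≡ 8 (mod 9).
  Combine with x ≡ 2 (mod 8): gcd(9, 8) = 1; 2 - 8 = -6, which IS divisible by 1, so compatible.
    Write x = 8 + 9·t and substitute into x ≡ 2 (mod 8): 9·t ≡ 2 − 8 = -6 (mod 8).
    Reduce coefficients mod 8: 1·t ≡ 2 (mod 8).
    So t ≡ 2 (mod 8).
    Then x = 8 + 9·2 = 26, valid modulo lcm(9, 8) = 72: x ≡ 26 (mod 72).
  Combine with x ≡ 2 (mod 12): gcd(72, 12) = 12; 2 - 26 = -24, which IS divisible by 12, so compatible.
    Write x = 26 + 72·t and substitute into x ≡ 2 (mod 12): 72·t ≡ 2 − 26 = -24 (mod 12).
    Divide the congruence (and modulus) by g = 12: 6·t ≡ -2 (mod 1).
    Modulo 1 every t works; take t = 0.
    Then x = 26 + 72·0 = 26, valid modulo lcm(72, 12) = 72: x ≡ 26 (mod 72).
Verify: 26 mod 9 = 8, 26 mod 8 = 2, 26 mod 12 = 2.

x ≡ 26 (mod 72).


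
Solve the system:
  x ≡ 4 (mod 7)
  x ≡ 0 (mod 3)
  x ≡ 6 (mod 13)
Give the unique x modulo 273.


Moduli 7, 3, 13 are pairwise coprime; by CRT there is a unique solution modulo M = 7 · 3 · 13 = 273.
Solve pairwise, accumulating the modulus:
  Start with x ≡ 4 (mod 7).
  Combine with x ≡ 0 (mod 3): since gcd(7, 3) = 1, we get a unique residue mod 21.
    Write x = 4 + 7·t and substitute into x ≡ 0 (mod 3): 7·t ≡ 0 − 4 = -4 (mod 3).
    Reduce coefficients mod 3: 1·t ≡ 2 (mod 3).
    So t ≡ 2 (mod 3).
    Then x = 4 + 7·2 = 18, valid modulo lcm(7, 3) = 21: x ≡ 18 (mod 21).
  Combine with x ≡ 6 (mod 13): since gcd(21, 13) = 1, we get a unique residue mod 273.
    Write x = 18 + 21·t and substitute into x ≡ 6 (mod 13): 21·t ≡ 6 − 18 = -12 (mod 13).
    Reduce coefficients mod 13: 8·t ≡ 1 (mod 13).
    The inverse of 8 mod 13 is 5 (since 8·5 = 40 = 3·13 + 1), so t ≡ 5·1 = 5 ≡ 5 (mod 13).
    Then x = 18 + 21·5 = 123, valid modulo lcm(21, 13) = 273: x ≡ 123 (mod 273).
Verify: 123 mod 7 = 4 ✓, 123 mod 3 = 0 ✓, 123 mod 13 = 6 ✓.

x ≡ 123 (mod 273).


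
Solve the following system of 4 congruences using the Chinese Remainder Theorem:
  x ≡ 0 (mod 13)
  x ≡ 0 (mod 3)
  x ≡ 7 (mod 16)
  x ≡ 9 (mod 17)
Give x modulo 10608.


Product of moduli M = 13 · 3 · 16 · 17 = 10608.
Merge one congruence at a time:
  Start: x ≡ 0 (mod 13).
  Combine with x ≡ 0 (mod 3); new modulus lcm = 39.
    Write x = 0 + 13·t and substitute into x ≡ 0 (mod 3): 13·t ≡ 0 − 0 = 0 (mod 3).
    Reduce coefficients mod 3: 1·t ≡ 0 (mod 3).
    So t ≡ 0 (mod 3).
    Then x = 0 + 13·0 = 0, valid modulo lcm(13, 3) = 39: x ≡ 0 (mod 39).
  Combine with x ≡ 7 (mod 16); new modulus lcm = 624.
    Write x = 0 + 39·t and substitute into x ≡ 7 (mod 16): 39·t ≡ 7 − 0 = 7 (mod 16).
    Reduce coefficients mod 16: 7·t ≡ 7 (mod 16).
    The inverse of 7 mod 16 is 7 (since 7·7 = 49 = 3·16 + 1), so t ≡ 7·7 = 49 ≡ 1 (mod 16).
    Then x = 0 + 39·1 = 39, valid modulo lcm(39, 16) = 624: x ≡ 39 (mod 624).
  Combine with x ≡ 9 (mod 17); new modulus lcm = 10608.
    Write x = 39 + 624·t and substitute into x ≡ 9 (mod 17): 624·t ≡ 9 − 39 = -30 (mod 17).
    Reduce coefficients mod 17: 12·t ≡ 4 (mod 17).
    The inverse of 12 mod 17 is 10 (since 12·10 = 120 = 7·17 + 1), so t ≡ 10·4 = 40 ≡ 6 (mod 17).
    Then x = 39 + 624·6 = 3783, valid modulo lcm(624, 17) = 10608: x ≡ 3783 (mod 10608).
Verify against each original: 3783 mod 13 = 0, 3783 mod 3 = 0, 3783 mod 16 = 7, 3783 mod 17 = 9.

x ≡ 3783 (mod 10608).


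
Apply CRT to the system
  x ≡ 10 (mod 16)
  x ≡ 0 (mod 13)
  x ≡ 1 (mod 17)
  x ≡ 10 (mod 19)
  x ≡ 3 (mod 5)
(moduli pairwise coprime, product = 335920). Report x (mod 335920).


Product of moduli M = 16 · 13 · 17 · 19 · 5 = 335920.
Merge one congruence at a time:
  Start: x ≡ 10 (mod 16).
  Combine with x ≡ 0 (mod 13); new modulus lcm = 208.
    Write x = 10 + 16·t and substitute into x ≡ 0 (mod 13): 16·t ≡ 0 − 10 = -10 (mod 13).
    Reduce coefficients mod 13: 3·t ≡ 3 (mod 13).
    The inverse of 3 mod 13 is 9 (since 3·9 = 27 = 2·13 + 1), so t ≡ 9·3 = 27 ≡ 1 (mod 13).
    Then x = 10 + 16·1 = 26, valid modulo lcm(16, 13) = 208: x ≡ 26 (mod 208).
  Combine with x ≡ 1 (mod 17); new modulus lcm = 3536.
    Write x = 26 + 208·t and substitute into x ≡ 1 (mod 17): 208·t ≡ 1 − 26 = -25 (mod 17).
    Reduce coefficients mod 17: 4·t ≡ 9 (mod 17).
    The inverse of 4 mod 17 is 13 (since 4·13 = 52 = 3·17 + 1), so t ≡ 13·9 = 117 ≡ 15 (mod 17).
    Then x = 26 + 208·15 = 3146, valid modulo lcm(208, 17) = 3536: x ≡ 3146 (mod 3536).
  Combine with x ≡ 10 (mod 19); new modulus lcm = 67184.
    Write x = 3146 + 3536·t and substitute into x ≡ 10 (mod 19): 3536·t ≡ 10 − 3146 = -3136 (mod 19).
    Reduce coefficients mod 19: 2·t ≡ 18 (mod 19).
    The inverse of 2 mod 19 is 10 (since 2·10 = 20 = 1·19 + 1), so t ≡ 10·18 = 180 ≡ 9 (mod 19).
    Then x = 3146 + 3536·9 = 34970, valid modulo lcm(3536, 19) = 67184: x ≡ 34970 (mod 67184).
  Combine with x ≡ 3 (mod 5); new modulus lcm = 335920.
    Write x = 34970 + 67184·t and substitute into x ≡ 3 (mod 5): 67184·t ≡ 3 − 34970 = -34967 (mod 5).
    Reduce coefficients mod 5: 4·t ≡ 3 (mod 5).
    The inverse of 4 mod 5 is 4 (since 4·4 = 16 = 3·5 + 1), so t ≡ 4·3 = 12 ≡ 2 (mod 5).
    Then x = 34970 + 67184·2 = 169338, valid modulo lcm(67184, 5) = 335920: x ≡ 169338 (mod 335920).
Verify against each original: 169338 mod 16 = 10, 169338 mod 13 = 0, 169338 mod 17 = 1, 169338 mod 19 = 10, 169338 mod 5 = 3.

x ≡ 169338 (mod 335920).


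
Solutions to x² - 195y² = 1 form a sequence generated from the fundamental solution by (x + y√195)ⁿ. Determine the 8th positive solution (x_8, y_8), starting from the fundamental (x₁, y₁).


Step 1: Find the fundamental solution (x₁, y₁) of x² - 195y² = 1.
  Expand √195 as a continued fraction. a₀ = ⌊√195⌋ = 13; iterate m_{k+1} = d_k·a_k − m_k, d_{k+1} = (195 − m_{k+1}²)/d_k, a_{k+1} = ⌊(a₀ + m_{k+1})/d_{k+1}⌋ (starting m₀ = 0, d₀ = 1), with convergents p_k = a_k·p_{k-1} + p_{k-2}, q_k = a_k·q_{k-1} + q_{k-2} (p₋₁ = 1, q₋₁ = 0):
  k = 0: a₀ = 13; p₀/q₀ = 13/1; p₀² − 195·q₀² = 169 − 195 = -26.
  k = 1: m = 13, d = 26, a = ⌊(13 + 13)/26⌋ = 1; p/q = (1·13 + 1)/(1·1 + 0) = 14/1; p² − 195·q² = 196 − 195 = 1.
  The first convergent with p² − 195·q² = 1 gives the fundamental solution (x₁, y₁) = (14, 1).
Step 2: Apply the recurrence (x_{n+1}, y_{n+1}) = (x₁x_n + 195y₁y_n, x₁y_n + y₁x_n) repeatedly.
  From (x_1, y_1) = (14, 1): x_2 = 14·14 + 195·1·1 = 391; y_2 = 14·1 + 1·14 = 28.
  From (x_2, y_2) = (391, 28): x_3 = 14·391 + 195·1·28 = 10934; y_3 = 14·28 + 1·391 = 783.
  From (x_3, y_3) = (10934, 783): x_4 = 14·10934 + 195·1·783 = 305761; y_4 = 14·783 + 1·10934 = 21896.
  From (x_4, y_4) = (305761, 21896): x_5 = 14·305761 + 195·1·21896 = 8550374; y_5 = 14·21896 + 1·305761 = 612305.
  From (x_5, y_5) = (8550374, 612305): x_6 = 14·8550374 + 195·1·612305 = 239104711; y_6 = 14·612305 + 1·8550374 = 17122644.
  From (x_6, y_6) = (239104711, 17122644): x_7 = 14·239104711 + 195·1·17122644 = 6686381534; y_7 = 14·17122644 + 1·239104711 = 478821727.
  From (x_7, y_7) = (6686381534, 478821727): x_8 = 14·6686381534 + 195·1·478821727 = 186979578241; y_8 = 14·478821727 + 1·6686381534 = 13389885712.
Step 3: Verify x_8² - 195·y_8² = 34961362679182240654081 - 34961362679182240654080 = 1 (should be 1). ✓

(x_1, y_1) = (14, 1); (x_8, y_8) = (186979578241, 13389885712).


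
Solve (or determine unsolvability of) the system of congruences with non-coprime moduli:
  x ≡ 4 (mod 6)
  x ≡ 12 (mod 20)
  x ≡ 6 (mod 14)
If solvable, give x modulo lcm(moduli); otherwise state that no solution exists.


Moduli 6, 20, 14 are not pairwise coprime, so CRT works modulo lcm(m_i) when all pairwise compatibility conditions hold.
Pairwise compatibility: gcd(m_i, m_j) must divide a_i - a_j for every pair.
Merge one congruence at a time:
  Start: x ≡ 4 (mod 6).
  Combine with x ≡ 12 (mod 20): gcd(6, 20) = 2; 12 - 4 = 8, which IS divisible by 2, so compatible.
    Write x = 4 + 6·t and substitute into x ≡ 12 (mod 20): 6·t ≡ 12 − 4 = 8 (mod 20).
    Divide the congruence (and modulus) by g = 2: 3·t ≡ 4 (mod 10).
    The inverse of 3 mod 10 is 7 (since 3·7 = 21 = 2·10 + 1), so t ≡ 7·4 = 28 ≡ 8 (mod 10).
    Then x = 4 + 6·8 = 52, valid modulo lcm(6, 20) = 60: x ≡ 52 (mod 60).
  Combine with x ≡ 6 (mod 14): gcd(60, 14) = 2; 6 - 52 = -46, which IS divisible by 2, so compatible.
    Write x = 52 + 60·t and substitute into x ≡ 6 (mod 14): 60·t ≡ 6 − 52 = -46 (mod 14).
    Divide the congruence (and modulus) by g = 2: 30·t ≡ -23 (mod 7).
    Reduce coefficients mod 7: 2·t ≡ 5 (mod 7).
    The inverse of 2 mod 7 is 4 (since 2·4 = 8 = 1·7 + 1), so t ≡ 4·5 = 20 ≡ 6 (mod 7).
    Then x = 52 + 60·6 = 412, valid modulo lcm(60, 14) = 420: x ≡ 412 (mod 420).
Verify: 412 mod 6 = 4, 412 mod 20 = 12, 412 mod 14 = 6.

x ≡ 412 (mod 420).


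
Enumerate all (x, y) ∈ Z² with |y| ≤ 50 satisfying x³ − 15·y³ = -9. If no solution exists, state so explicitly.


The equation is x³ - 15y³ = -9. For fixed y, x³ = 15·y³ − 9, so a solution requires the RHS to be a perfect cube.
Strategy: iterate y from -50 to 50, compute RHS = 15·y³ − 9, and check whether it is a (positive or negative) perfect cube.
Check small values of y:
  y = 0: RHS = -9 is not a perfect cube.
  y = 1: RHS = 6 is not a perfect cube.
  y = -1: RHS = -24 is not a perfect cube.
  y = 2: RHS = 111 is not a perfect cube.
  y = -2: RHS = -129 is not a perfect cube.
  y = 3: RHS = 396 is not a perfect cube.
  y = -3: RHS = -414 is not a perfect cube.
Continuing the search up to |y| = 50 finds no solutions either.
No (x, y) in the scanned range satisfies the equation.

No integer solutions with |y| ≤ 50.


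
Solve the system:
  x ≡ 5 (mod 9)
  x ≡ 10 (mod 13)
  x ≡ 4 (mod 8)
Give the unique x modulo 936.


Moduli 9, 13, 8 are pairwise coprime; by CRT there is a unique solution modulo M = 9 · 13 · 8 = 936.
Solve pairwise, accumulating the modulus:
  Start with x ≡ 5 (mod 9).
  Combine with x ≡ 10 (mod 13): since gcd(9, 13) = 1, we get a unique residue mod 117.
    Write x = 5 + 9·t and substitute into x ≡ 10 (mod 13): 9·t ≡ 10 − 5 = 5 (mod 13).
    The inverse of 9 mod 13 is 3 (since 9·3 = 27 = 2·13 + 1), so t ≡ 3·5 = 15 ≡ 2 (mod 13).
    Then x = 5 + 9·2 = 23, valid modulo lcm(9, 13) = 117: x ≡ 23 (mod 117).
  Combine with x ≡ 4 (mod 8): since gcd(117, 8) = 1, we get a unique residue mod 936.
    Write x = 23 + 117·t and substitute into x ≡ 4 (mod 8): 117·t ≡ 4 − 23 = -19 (mod 8).
    Reduce coefficients mod 8: 5·t ≡ 5 (mod 8).
    The inverse of 5 mod 8 is 5 (since 5·5 = 25 = 3·8 + 1), so t ≡ 5·5 = 25 ≡ 1 (mod 8).
    Then x = 23 + 117·1 = 140, valid modulo lcm(117, 8) = 936: x ≡ 140 (mod 936).
Verify: 140 mod 9 = 5 ✓, 140 mod 13 = 10 ✓, 140 mod 8 = 4 ✓.

x ≡ 140 (mod 936).


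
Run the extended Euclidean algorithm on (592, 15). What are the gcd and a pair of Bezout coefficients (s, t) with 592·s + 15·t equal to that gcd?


Euclidean algorithm on (592, 15) — divide until remainder is 0:
  592 = 39 · 15 + 7
  15 = 2 · 7 + 1
  7 = 7 · 1 + 0
gcd(592, 15) = 1.
Track Bezout coefficients alongside the remainders: start with r₀ = 592 = a·1 + b·0 (s = 1, t = 0) and r₁ = 15 = a·0 + b·1 (s = 0, t = 1); each new remainder r_{k+1} = r_{k-1} − q_k·r_k inherits s_{k+1} = s_{k-1} − q_k·s_k, t_{k+1} = t_{k-1} − q_k·t_k, so r_k = a·s_k + b·t_k at every step:
  q = 39: r = 7, s = 1 − 39·0 = 1, t = 0 − 39·1 = -39  (check: 592·1 + 15·(-39) = 7)
  q = 2: r = 1, s = 0 − 2·1 = -2, t = 1 − 2·(-39) = 79  (check: 592·(-2) + 15·79 = 1)
The row with r = 1 (the gcd) gives the Bezout coefficients s = -2, t = 79.
Result: 592 · (-2) + 15 · (79) = 1.

gcd(592, 15) = 1; s = -2, t = 79 (check: 592·(-2) + 15·79 = 1).


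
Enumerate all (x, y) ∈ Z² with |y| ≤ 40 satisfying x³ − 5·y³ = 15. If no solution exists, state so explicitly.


The equation is x³ - 5y³ = 15. For fixed y, x³ = 5·y³ + 15, so a solution requires the RHS to be a perfect cube.
Strategy: iterate y from -40 to 40, compute RHS = 5·y³ + 15, and check whether it is a (positive or negative) perfect cube.
Check small values of y:
  y = 0: RHS = 15 is not a perfect cube.
  y = 1: RHS = 20 is not a perfect cube.
  y = -1: RHS = 10 is not a perfect cube.
  y = 2: RHS = 55 is not a perfect cube.
  y = -2: RHS = -25 is not a perfect cube.
  y = 3: RHS = 150 is not a perfect cube.
  y = -3: RHS = -120 is not a perfect cube.
Continuing the search up to |y| = 40 finds no solutions either.
No (x, y) in the scanned range satisfies the equation.

No integer solutions with |y| ≤ 40.


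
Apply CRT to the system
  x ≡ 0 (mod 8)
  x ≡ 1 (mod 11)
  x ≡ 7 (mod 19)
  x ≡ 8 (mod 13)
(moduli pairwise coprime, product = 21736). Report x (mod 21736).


Product of moduli M = 8 · 11 · 19 · 13 = 21736.
Merge one congruence at a time:
  Start: x ≡ 0 (mod 8).
  Combine with x ≡ 1 (mod 11); new modulus lcm = 88.
    Write x = 0 + 8·t and substitute into x ≡ 1 (mod 11): 8·t ≡ 1 − 0 = 1 (mod 11).
    The inverse of 8 mod 11 is 7 (since 8·7 = 56 = 5·11 + 1), so t ≡ 7·1 = 7 ≡ 7 (mod 11).
    Then x = 0 + 8·7 = 56, valid modulo lcm(8, 11) = 88: x ≡ 56 (mod 88).
  Combine with x ≡ 7 (mod 19); new modulus lcm = 1672.
    Write x = 56 + 88·t and substitute into x ≡ 7 (mod 19): 88·t ≡ 7 − 56 = -49 (mod 19).
    Reduce coefficients mod 19: 12·t ≡ 8 (mod 19).
    The inverse of 12 mod 19 is 8 (since 12·8 = 96 = 5·19 + 1), so t ≡ 8·8 = 64 ≡ 7 (mod 19).
    Then x = 56 + 88·7 = 672, valid modulo lcm(88, 19) = 1672: x ≡ 672 (mod 1672).
  Combine with x ≡ 8 (mod 13); new modulus lcm = 21736.
    Write x = 672 + 1672·t and substitute into x ≡ 8 (mod 13): 1672·t ≡ 8 − 672 = -664 (mod 13).
    Reduce coefficients mod 13: 8·t ≡ 12 (mod 13).
    The inverse of 8 mod 13 is 5 (since 8·5 = 40 = 3·13 + 1), so t ≡ 5·12 = 60 ≡ 8 (mod 13).
    Then x = 672 + 1672·8 = 14048, valid modulo lcm(1672, 13) = 21736: x ≡ 14048 (mod 21736).
Verify against each original: 14048 mod 8 = 0, 14048 mod 11 = 1, 14048 mod 19 = 7, 14048 mod 13 = 8.

x ≡ 14048 (mod 21736).


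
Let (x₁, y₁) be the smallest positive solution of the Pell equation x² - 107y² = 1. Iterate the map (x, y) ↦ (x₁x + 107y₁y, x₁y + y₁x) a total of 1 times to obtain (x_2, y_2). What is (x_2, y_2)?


Step 1: Find the fundamental solution (x₁, y₁) of x² - 107y² = 1.
  Expand √107 as a continued fraction. a₀ = ⌊√107⌋ = 10; iterate m_{k+1} = d_k·a_k − m_k, d_{k+1} = (107 − m_{k+1}²)/d_k, a_{k+1} = ⌊(a₀ + m_{k+1})/d_{k+1}⌋ (starting m₀ = 0, d₀ = 1), with convergents p_k = a_k·p_{k-1} + p_{k-2}, q_k = a_k·q_{k-1} + q_{k-2} (p₋₁ = 1, q₋₁ = 0):
  k = 0: a₀ = 10; p₀/q₀ = 10/1; p₀² − 107·q₀² = 100 − 107 = -7.
  k = 1: m = 10, d = 7, a = ⌊(10 + 10)/7⌋ = 2; p/q = (2·10 + 1)/(2·1 + 0) = 21/2; p² − 107·q² = 441 − 428 = 13.
  k = 2: m = 4, d = 13, a = ⌊(10 + 4)/13⌋ = 1; p/q = (1·21 + 10)/(1·2 + 1) = 31/3; p² − 107·q² = 961 − 963 = -2.
  k = 3: m = 9, d = 2, a = ⌊(10 + 9)/2⌋ = 9; p/q = (9·31 + 21)/(9·3 + 2) = 300/29; p² − 107·q² = 90000 − 89987 = 13.
  k = 4: m = 9, d = 13, a = ⌊(10 + 9)/13⌋ = 1; p/q = (1·300 + 31)/(1·29 + 3) = 331/32; p² − 107·q² = 109561 − 109568 = -7.
  k = 5: m = 4, d = 7, a = ⌊(10 + 4)/7⌋ = 2; p/q = (2·331 + 300)/(2·32 + 29) = 962/93; p² − 107·q² = 925444 − 925443 = 1.
  The first convergent with p² − 107·q² = 1 gives the fundamental solution (x₁, y₁) = (962, 93).
Step 2: Apply the recurrence (x_{n+1}, y_{n+1}) = (x₁x_n + 107y₁y_n, x₁y_n + y₁x_n) repeatedly.
  From (x_1, y_1) = (962, 93): x_2 = 962·962 + 107·93·93 = 1850887; y_2 = 962·93 + 93·962 = 178932.
Step 3: Verify x_2² - 107·y_2² = 3425782686769 - 3425782686768 = 1 (should be 1). ✓

(x_1, y_1) = (962, 93); (x_2, y_2) = (1850887, 178932).


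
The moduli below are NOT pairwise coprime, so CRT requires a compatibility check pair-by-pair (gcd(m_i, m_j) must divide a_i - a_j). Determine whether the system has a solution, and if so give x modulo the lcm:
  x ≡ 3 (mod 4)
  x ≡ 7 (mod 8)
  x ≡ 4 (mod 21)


Moduli 4, 8, 21 are not pairwise coprime, so CRT works modulo lcm(m_i) when all pairwise compatibility conditions hold.
Pairwise compatibility: gcd(m_i, m_j) must divide a_i - a_j for every pair.
Merge one congruence at a time:
  Start: x ≡ 3 (mod 4).
  Combine with x ≡ 7 (mod 8): gcd(4, 8) = 4; 7 - 3 = 4, which IS divisible by 4, so compatible.
    Write x = 3 + 4·t and substitute into x ≡ 7 (mod 8): 4·t ≡ 7 − 3 = 4 (mod 8).
    Divide the congruence (and modulus) by g = 4: 1·t ≡ 1 (mod 2).
    So t ≡ 1 (mod 2).
    Then x = 3 + 4·1 = 7, valid modulo lcm(4, 8) = 8: x ≡ 7 (mod 8).
  Combine with x ≡ 4 (mod 21): gcd(8, 21) = 1; 4 - 7 = -3, which IS divisible by 1, so compatible.
    Write x = 7 + 8·t and substitute into x ≡ 4 (mod 21): 8·t ≡ 4 − 7 = -3 (mod 21).
    Reduce coefficients mod 21: 8·t ≡ 18 (mod 21).
    The inverse of 8 mod 21 is 8 (since 8·8 = 64 = 3·21 + 1), so t ≡ 8·18 = 144 ≡ 18 (mod 21).
    Then x = 7 + 8·18 = 151, valid modulo lcm(8, 21) = 168: x ≡ 151 (mod 168).
Verify: 151 mod 4 = 3, 151 mod 8 = 7, 151 mod 21 = 4.

x ≡ 151 (mod 168).


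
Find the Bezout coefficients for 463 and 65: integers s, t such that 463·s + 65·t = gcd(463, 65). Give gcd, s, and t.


Euclidean algorithm on (463, 65) — divide until remainder is 0:
  463 = 7 · 65 + 8
  65 = 8 · 8 + 1
  8 = 8 · 1 + 0
gcd(463, 65) = 1.
Track Bezout coefficients alongside the remainders: start with r₀ = 463 = a·1 + b·0 (s = 1, t = 0) and r₁ = 65 = a·0 + b·1 (s = 0, t = 1); each new remainder r_{k+1} = r_{k-1} − q_k·r_k inherits s_{k+1} = s_{k-1} − q_k·s_k, t_{k+1} = t_{k-1} − q_k·t_k, so r_k = a·s_k + b·t_k at every step:
  q = 7: r = 8, s = 1 − 7·0 = 1, t = 0 − 7·1 = -7  (check: 463·1 + 65·(-7) = 8)
  q = 8: r = 1, s = 0 − 8·1 = -8, t = 1 − 8·(-7) = 57  (check: 463·(-8) + 65·57 = 1)
The row with r = 1 (the gcd) gives the Bezout coefficients s = -8, t = 57.
Result: 463 · (-8) + 65 · (57) = 1.

gcd(463, 65) = 1; s = -8, t = 57 (check: 463·(-8) + 65·57 = 1).


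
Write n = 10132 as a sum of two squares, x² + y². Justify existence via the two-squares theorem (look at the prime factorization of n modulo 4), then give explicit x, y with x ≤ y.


Step 1: Factor n = 10132 = 2^2 · 17 · 149.
Step 2: Check the mod-4 condition on each prime factor: 2 = 2 (special); 17 ≡ 1 (mod 4), exponent 1; 149 ≡ 1 (mod 4), exponent 1.
All primes ≡ 3 (mod 4) appear to even exponent (or don't appear), so by the two-squares theorem n IS expressible as a sum of two squares.
Step 3: Build a representation. Group n = k² · m with k = 2 and m = 17 · 149 = 2533 (a product of primes ≡ 1 (mod 4)); a representation of m scales to one of n via (k·x)² + (k·y)² = k²(x² + y²). Each prime p ≡ 1 (mod 4) is itself a sum of two squares; find a² by testing p − a² for a perfect square:
  17: 17 − 1² = 16 = 4² ⇒ 17 = 1² + 4².
  149: 149 − 1² = 148, 149 − 2² = 145, 149 − 3² = 140, 149 − 4² = 133, 149 − 5² = 124, 149 − 6² = 113, 149 − 7² = 100 = 10² ⇒ 149 = 7² + 10².
  Combine using the Brahmagupta–Fibonacci identity (a² + b²)(c² + d²) = (ac − bd)² + (ad + bc)² = (ac + bd)² + (ad − bc)²:
  17 · 149 = 2533: from (1² + 4²)(7² + 10²), take (1·7 − 4·10, 1·10 + 4·7) = (7 − 40, 10 + 28) = (-33, 38); dropping signs (only squares matter) gives (33, 38); check 33² + 38² = 1089 + 1444 = 2533 ✓.
  Scale by k = 2: (2·33, 2·38) = (66, 76).
Step 4: Order so x ≤ y and verify: 66² + 76² = 4356 + 5776 = 10132 = n. ✓

n = 10132 = 66² + 76² (one valid representation with x ≤ y).


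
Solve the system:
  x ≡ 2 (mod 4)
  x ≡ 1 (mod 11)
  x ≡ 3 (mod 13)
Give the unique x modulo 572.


Moduli 4, 11, 13 are pairwise coprime; by CRT there is a unique solution modulo M = 4 · 11 · 13 = 572.
Solve pairwise, accumulating the modulus:
  Start with x ≡ 2 (mod 4).
  Combine with x ≡ 1 (mod 11): since gcd(4, 11) = 1, we get a unique residue mod 44.
    Write x = 2 + 4·t and substitute into x ≡ 1 (mod 11): 4·t ≡ 1 − 2 = -1 (mod 11).
    Reduce coefficients mod 11: 4·t ≡ 10 (mod 11).
    The inverse of 4 mod 11 is 3 (since 4·3 = 12 = 1·11 + 1), so t ≡ 3·10 = 30 ≡ 8 (mod 11).
    Then x = 2 + 4·8 = 34, valid modulo lcm(4, 11) = 44: x ≡ 34 (mod 44).
  Combine with x ≡ 3 (mod 13): since gcd(44, 13) = 1, we get a unique residue mod 572.
    Write x = 34 + 44·t and substitute into x ≡ 3 (mod 13): 44·t ≡ 3 − 34 = -31 (mod 13).
    Reduce coefficients mod 13: 5·t ≡ 8 (mod 13).
    The inverse of 5 mod 13 is 8 (since 5·8 = 40 = 3·13 + 1), so t ≡ 8·8 = 64 ≡ 12 (mod 13).
    Then x = 34 + 44·12 = 562, valid modulo lcm(44, 13) = 572: x ≡ 562 (mod 572).
Verify: 562 mod 4 = 2 ✓, 562 mod 11 = 1 ✓, 562 mod 13 = 3 ✓.

x ≡ 562 (mod 572).


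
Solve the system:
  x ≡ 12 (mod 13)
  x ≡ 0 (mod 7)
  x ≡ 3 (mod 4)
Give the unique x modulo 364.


Moduli 13, 7, 4 are pairwise coprime; by CRT there is a unique solution modulo M = 13 · 7 · 4 = 364.
Solve pairwise, accumulating the modulus:
  Start with x ≡ 12 (mod 13).
  Combine with x ≡ 0 (mod 7): since gcd(13, 7) = 1, we get a unique residue mod 91.
    Write x = 12 + 13·t and substitute into x ≡ 0 (mod 7): 13·t ≡ 0 − 12 = -12 (mod 7).
    Reduce coefficients mod 7: 6·t ≡ 2 (mod 7).
    The inverse of 6 mod 7 is 6 (since 6·6 = 36 = 5·7 + 1), so t ≡ 6·2 = 12 ≡ 5 (mod 7).
    Then x = 12 + 13·5 = 77, valid modulo lcm(13, 7) = 91: x ≡ 77 (mod 91).
  Combine with x ≡ 3 (mod 4): since gcd(91, 4) = 1, we get a unique residue mod 364.
    Write x = 77 + 91·t and substitute into x ≡ 3 (mod 4): 91·t ≡ 3 − 77 = -74 (mod 4).
    Reduce coefficients mod 4: 3·t ≡ 2 (mod 4).
    The inverse of 3 mod 4 is 3 (since 3·3 = 9 = 2·4 + 1), so t ≡ 3·2 = 6 ≡ 2 (mod 4).
    Then x = 77 + 91·2 = 259, valid modulo lcm(91, 4) = 364: x ≡ 259 (mod 364).
Verify: 259 mod 13 = 12 ✓, 259 mod 7 = 0 ✓, 259 mod 4 = 3 ✓.

x ≡ 259 (mod 364).


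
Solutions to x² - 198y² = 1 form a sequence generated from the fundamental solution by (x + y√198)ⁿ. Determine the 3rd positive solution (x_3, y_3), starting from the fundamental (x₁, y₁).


Step 1: Find the fundamental solution (x₁, y₁) of x² - 198y² = 1.
  Expand √198 as a continued fraction. a₀ = ⌊√198⌋ = 14; iterate m_{k+1} = d_k·a_k − m_k, d_{k+1} = (198 − m_{k+1}²)/d_k, a_{k+1} = ⌊(a₀ + m_{k+1})/d_{k+1}⌋ (starting m₀ = 0, d₀ = 1), with convergents p_k = a_k·p_{k-1} + p_{k-2}, q_k = a_k·q_{k-1} + q_{k-2} (p₋₁ = 1, q₋₁ = 0):
  k = 0: a₀ = 14; p₀/q₀ = 14/1; p₀² − 198·q₀² = 196 − 198 = -2.
  k = 1: m = 14, d = 2, a = ⌊(14 + 14)/2⌋ = 14; p/q = (14·14 + 1)/(14·1 + 0) = 197/14; p² − 198·q² = 38809 − 38808 = 1.
  The first convergent with p² − 198·q² = 1 gives the fundamental solution (x₁, y₁) = (197, 14).
Step 2: Apply the recurrence (x_{n+1}, y_{n+1}) = (x₁x_n + 198y₁y_n, x₁y_n + y₁x_n) repeatedly.
  From (x_1, y_1) = (197, 14): x_2 = 197·197 + 198·14·14 = 77617; y_2 = 197·14 + 14·197 = 5516.
  From (x_2, y_2) = (77617, 5516): x_3 = 197·77617 + 198·14·5516 = 30580901; y_3 = 197·5516 + 14·77617 = 2173290.
Step 3: Verify x_3² - 198·y_3² = 935191505971801 - 935191505971800 = 1 (should be 1). ✓

(x_1, y_1) = (197, 14); (x_3, y_3) = (30580901, 2173290).


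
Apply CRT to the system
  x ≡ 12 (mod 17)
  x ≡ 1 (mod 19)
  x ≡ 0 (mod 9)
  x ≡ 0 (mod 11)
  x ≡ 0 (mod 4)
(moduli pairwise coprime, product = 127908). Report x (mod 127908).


Product of moduli M = 17 · 19 · 9 · 11 · 4 = 127908.
Merge one congruence at a time:
  Start: x ≡ 12 (mod 17).
  Combine with x ≡ 1 (mod 19); new modulus lcm = 323.
    Write x = 12 + 17·t and substitute into x ≡ 1 (mod 19): 17·t ≡ 1 − 12 = -11 (mod 19).
    Reduce coefficients mod 19: 17·t ≡ 8 (mod 19).
    The inverse of 17 mod 19 is 9 (since 17·9 = 153 = 8·19 + 1), so t ≡ 9·8 = 72 ≡ 15 (mod 19).
    Then x = 12 + 17·15 = 267, valid modulo lcm(17, 19) = 323: x ≡ 267 (mod 323).
  Combine with x ≡ 0 (mod 9); new modulus lcm = 2907.
    Write x = 267 + 323·t and substitute into x ≡ 0 (mod 9): 323·t ≡ 0 − 267 = -267 (mod 9).
    Reduce coefficients mod 9: 8·t ≡ 3 (mod 9).
    The inverse of 8 mod 9 is 8 (since 8·8 = 64 = 7·9 + 1), so t ≡ 8·3 = 24 ≡ 6 (mod 9).
    Then x = 267 + 323·6 = 2205, valid modulo lcm(323, 9) = 2907: x ≡ 2205 (mod 2907).
  Combine with x ≡ 0 (mod 11); new modulus lcm = 31977.
    Write x = 2205 + 2907·t and substitute into x ≡ 0 (mod 11): 2907·t ≡ 0 − 2205 = -2205 (mod 11).
    Reduce coefficients mod 11: 3·t ≡ 6 (mod 11).
    The inverse of 3 mod 11 is 4 (since 3·4 = 12 = 1·11 + 1), so t ≡ 4·6 = 24 ≡ 2 (mod 11).
    Then x = 2205 + 2907·2 = 8019, valid modulo lcm(2907, 11) = 31977: x ≡ 8019 (mod 31977).
  Combine with x ≡ 0 (mod 4); new modulus lcm = 127908.
    Write x = 8019 + 31977·t and substitute into x ≡ 0 (mod 4): 31977·t ≡ 0 − 8019 = -8019 (mod 4).
    Reduce coefficients mod 4: 1·t ≡ 1 (mod 4).
    So t ≡ 1 (mod 4).
    Then x = 8019 + 31977·1 = 39996, valid modulo lcm(31977, 4) = 127908: x ≡ 39996 (mod 127908).
Verify against each original: 39996 mod 17 = 12, 39996 mod 19 = 1, 39996 mod 9 = 0, 39996 mod 11 = 0, 39996 mod 4 = 0.

x ≡ 39996 (mod 127908).


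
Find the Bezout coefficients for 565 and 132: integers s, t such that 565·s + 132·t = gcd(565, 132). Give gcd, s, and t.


Euclidean algorithm on (565, 132) — divide until remainder is 0:
  565 = 4 · 132 + 37
  132 = 3 · 37 + 21
  37 = 1 · 21 + 16
  21 = 1 · 16 + 5
  16 = 3 · 5 + 1
  5 = 5 · 1 + 0
gcd(565, 132) = 1.
Track Bezout coefficients alongside the remainders: start with r₀ = 565 = a·1 + b·0 (s = 1, t = 0) and r₁ = 132 = a·0 + b·1 (s = 0, t = 1); each new remainder r_{k+1} = r_{k-1} − q_k·r_k inherits s_{k+1} = s_{k-1} − q_k·s_k, t_{k+1} = t_{k-1} − q_k·t_k, so r_k = a·s_k + b·t_k at every step:
  q = 4: r = 37, s = 1 − 4·0 = 1, t = 0 − 4·1 = -4  (check: 565·1 + 132·(-4) = 37)
  q = 3: r = 21, s = 0 − 3·1 = -3, t = 1 − 3·(-4) = 13  (check: 565·(-3) + 132·13 = 21)
  q = 1: r = 16, s = 1 − 1·(-3) = 4, t = -4 − 1·13 = -17  (check: 565·4 + 132·(-17) = 16)
  q = 1: r = 5, s = -3 − 1·4 = -7, t = 13 − 1·(-17) = 30  (check: 565·(-7) + 132·30 = 5)
  q = 3: r = 1, s = 4 − 3·(-7) = 25, t = -17 − 3·30 = -107  (check: 565·25 + 132·(-107) = 1)
The row with r = 1 (the gcd) gives the Bezout coefficients s = 25, t = -107.
Result: 565 · (25) + 132 · (-107) = 1.

gcd(565, 132) = 1; s = 25, t = -107 (check: 565·25 + 132·(-107) = 1).


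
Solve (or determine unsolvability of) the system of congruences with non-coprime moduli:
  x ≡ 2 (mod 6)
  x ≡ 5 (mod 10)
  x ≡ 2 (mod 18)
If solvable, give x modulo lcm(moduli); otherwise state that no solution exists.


Moduli 6, 10, 18 are not pairwise coprime, so CRT works modulo lcm(m_i) when all pairwise compatibility conditions hold.
Pairwise compatibility: gcd(m_i, m_j) must divide a_i - a_j for every pair.
Merge one congruence at a time:
  Start: x ≡ 2 (mod 6).
  Combine with x ≡ 5 (mod 10): gcd(6, 10) = 2, and 5 - 2 = 3 is NOT divisible by 2.
    ⇒ system is inconsistent (no integer solution).

No solution (the system is inconsistent).


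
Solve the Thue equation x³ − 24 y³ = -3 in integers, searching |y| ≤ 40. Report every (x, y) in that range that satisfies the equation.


The equation is x³ - 24y³ = -3. For fixed y, x³ = 24·y³ − 3, so a solution requires the RHS to be a perfect cube.
Strategy: iterate y from -40 to 40, compute RHS = 24·y³ − 3, and check whether it is a (positive or negative) perfect cube.
Check small values of y:
  y = 0: RHS = -3 is not a perfect cube.
  y = 1: RHS = 21 is not a perfect cube.
  y = -1: RHS = -27 = (-3)³ ⇒ x = -3 works.
  y = 2: RHS = 189 is not a perfect cube.
  y = -2: RHS = -195 is not a perfect cube.
  y = 3: RHS = 645 is not a perfect cube.
  y = -3: RHS = -651 is not a perfect cube.
Continuing the search up to |y| = 40 finds no further solutions beyond those listed.
Collected solutions: (-3, -1).

Solutions (with |y| ≤ 40): (-3, -1).


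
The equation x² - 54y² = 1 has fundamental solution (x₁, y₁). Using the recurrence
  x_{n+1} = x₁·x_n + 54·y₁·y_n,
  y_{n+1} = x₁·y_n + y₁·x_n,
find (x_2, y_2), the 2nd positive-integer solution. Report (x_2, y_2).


Step 1: Find the fundamental solution (x₁, y₁) of x² - 54y² = 1.
  Expand √54 as a continued fraction. a₀ = ⌊√54⌋ = 7; iterate m_{k+1} = d_k·a_k − m_k, d_{k+1} = (54 − m_{k+1}²)/d_k, a_{k+1} = ⌊(a₀ + m_{k+1})/d_{k+1}⌋ (starting m₀ = 0, d₀ = 1), with convergents p_k = a_k·p_{k-1} + p_{k-2}, q_k = a_k·q_{k-1} + q_{k-2} (p₋₁ = 1, q₋₁ = 0):
  k = 0: a₀ = 7; p₀/q₀ = 7/1; p₀² − 54·q₀² = 49 − 54 = -5.
  k = 1: m = 7, d = 5, a = ⌊(7 + 7)/5⌋ = 2; p/q = (2·7 + 1)/(2·1 + 0) = 15/2; p² − 54·q² = 225 − 216 = 9.
  k = 2: m = 3, d = 9, a = ⌊(7 + 3)/9⌋ = 1; p/q = (1·15 + 7)/(1·2 + 1) = 22/3; p² − 54·q² = 484 − 486 = -2.
  k = 3: m = 6, d = 2, a = ⌊(7 + 6)/2⌋ = 6; p/q = (6·22 + 15)/(6·3 + 2) = 147/20; p² − 54·q² = 21609 − 21600 = 9.
  k = 4: m = 6, d = 9, a = ⌊(7 + 6)/9⌋ = 1; p/q = (1·147 + 22)/(1·20 + 3) = 169/23; p² − 54·q² = 28561 − 28566 = -5.
  k = 5: m = 3, d = 5, a = ⌊(7 + 3)/5⌋ = 2; p/q = (2·169 + 147)/(2·23 + 20) = 485/66; p² − 54·q² = 235225 − 235224 = 1.
  The first convergent with p² − 54·q² = 1 gives the fundamental solution (x₁, y₁) = (485, 66).
Step 2: Apply the recurrence (x_{n+1}, y_{n+1}) = (x₁x_n + 54y₁y_n, x₁y_n + y₁x_n) repeatedly.
  From (x_1, y_1) = (485, 66): x_2 = 485·485 + 54·66·66 = 470449; y_2 = 485·66 + 66·485 = 64020.
Step 3: Verify x_2² - 54·y_2² = 221322261601 - 221322261600 = 1 (should be 1). ✓

(x_1, y_1) = (485, 66); (x_2, y_2) = (470449, 64020).


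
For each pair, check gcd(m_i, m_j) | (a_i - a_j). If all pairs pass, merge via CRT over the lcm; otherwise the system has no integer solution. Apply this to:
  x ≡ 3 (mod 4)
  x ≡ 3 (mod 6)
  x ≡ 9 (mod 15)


Moduli 4, 6, 15 are not pairwise coprime, so CRT works modulo lcm(m_i) when all pairwise compatibility conditions hold.
Pairwise compatibility: gcd(m_i, m_j) must divide a_i - a_j for every pair.
Merge one congruence at a time:
  Start: x ≡ 3 (mod 4).
  Combine with x ≡ 3 (mod 6): gcd(4, 6) = 2; 3 - 3 = 0, which IS divisible by 2, so compatible.
    Write x = 3 + 4·t and substitute into x ≡ 3 (mod 6): 4·t ≡ 3 − 3 = 0 (mod 6).
    Divide the congruence (and modulus) by g = 2: 2·t ≡ 0 (mod 3).
    The inverse of 2 mod 3 is 2 (since 2·2 = 4 = 1·3 + 1), so t ≡ 2·0 = 0 ≡ 0 (mod 3).
    Then x = 3 + 4·0 = 3, valid modulo lcm(4, 6) = 12: x ≡ 3 (mod 12).
  Combine with x ≡ 9 (mod 15): gcd(12, 15) = 3; 9 - 3 = 6, which IS divisible by 3, so compatible.
    Write x = 3 + 12·t and substitute into x ≡ 9 (mod 15): 12·t ≡ 9 − 3 = 6 (mod 15).
    Divide the congruence (and modulus) by g = 3: 4·t ≡ 2 (mod 5).
    The inverse of 4 mod 5 is 4 (since 4·4 = 16 = 3·5 + 1), so t ≡ 4·2 = 8 ≡ 3 (mod 5).
    Then x = 3 + 12·3 = 39, valid modulo lcm(12, 15) = 60: x ≡ 39 (mod 60).
Verify: 39 mod 4 = 3, 39 mod 6 = 3, 39 mod 15 = 9.

x ≡ 39 (mod 60).


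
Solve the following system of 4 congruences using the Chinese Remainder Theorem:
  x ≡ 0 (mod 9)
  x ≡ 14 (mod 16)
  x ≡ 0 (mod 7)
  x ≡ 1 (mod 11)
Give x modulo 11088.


Product of moduli M = 9 · 16 · 7 · 11 = 11088.
Merge one congruence at a time:
  Start: x ≡ 0 (mod 9).
  Combine with x ≡ 14 (mod 16); new modulus lcm = 144.
    Write x = 0 + 9·t and substitute into x ≡ 14 (mod 16): 9·t ≡ 14 − 0 = 14 (mod 16).
    The inverse of 9 mod 16 is 9 (since 9·9 = 81 = 5·16 + 1), so t ≡ 9·14 = 126 ≡ 14 (mod 16).
    Then x = 0 + 9·14 = 126, valid modulo lcm(9, 16) = 144: x ≡ 126 (mod 144).
  Combine with x ≡ 0 (mod 7); new modulus lcm = 1008.
    Write x = 126 + 144·t and substitute into x ≡ 0 (mod 7): 144·t ≡ 0 − 126 = -126 (mod 7).
    Reduce coefficients mod 7: 4·t ≡ 0 (mod 7).
    The inverse of 4 mod 7 is 2 (since 4·2 = 8 = 1·7 + 1), so t ≡ 2·0 = 0 ≡ 0 (mod 7).
    Then x = 126 + 144·0 = 126, valid modulo lcm(144, 7) = 1008: x ≡ 126 (mod 1008).
  Combine with x ≡ 1 (mod 11); new modulus lcm = 11088.
    Write x = 126 + 1008·t and substitute into x ≡ 1 (mod 11): 1008·t ≡ 1 − 126 = -125 (mod 11).
    Reduce coefficients mod 11: 7·t ≡ 7 (mod 11).
    The inverse of 7 mod 11 is 8 (since 7·8 = 56 = 5·11 + 1), so t ≡ 8·7 = 56 ≡ 1 (mod 11).
    Then x = 126 + 1008·1 = 1134, valid modulo lcm(1008, 11) = 11088: x ≡ 1134 (mod 11088).
Verify against each original: 1134 mod 9 = 0, 1134 mod 16 = 14, 1134 mod 7 = 0, 1134 mod 11 = 1.

x ≡ 1134 (mod 11088).


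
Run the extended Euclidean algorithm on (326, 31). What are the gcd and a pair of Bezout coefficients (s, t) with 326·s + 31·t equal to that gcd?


Euclidean algorithm on (326, 31) — divide until remainder is 0:
  326 = 10 · 31 + 16
  31 = 1 · 16 + 15
  16 = 1 · 15 + 1
  15 = 15 · 1 + 0
gcd(326, 31) = 1.
Track Bezout coefficients alongside the remainders: start with r₀ = 326 = a·1 + b·0 (s = 1, t = 0) and r₁ = 31 = a·0 + b·1 (s = 0, t = 1); each new remainder r_{k+1} = r_{k-1} − q_k·r_k inherits s_{k+1} = s_{k-1} − q_k·s_k, t_{k+1} = t_{k-1} − q_k·t_k, so r_k = a·s_k + b·t_k at every step:
  q = 10: r = 16, s = 1 − 10·0 = 1, t = 0 − 10·1 = -10  (check: 326·1 + 31·(-10) = 16)
  q = 1: r = 15, s = 0 − 1·1 = -1, t = 1 − 1·(-10) = 11  (check: 326·(-1) + 31·11 = 15)
  q = 1: r = 1, s = 1 − 1·(-1) = 2, t = -10 − 1·11 = -21  (check: 326·2 + 31·(-21) = 1)
The row with r = 1 (the gcd) gives the Bezout coefficients s = 2, t = -21.
Result: 326 · (2) + 31 · (-21) = 1.

gcd(326, 31) = 1; s = 2, t = -21 (check: 326·2 + 31·(-21) = 1).


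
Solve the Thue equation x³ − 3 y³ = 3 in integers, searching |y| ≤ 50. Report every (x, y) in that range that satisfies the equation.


The equation is x³ - 3y³ = 3. For fixed y, x³ = 3·y³ + 3, so a solution requires the RHS to be a perfect cube.
Strategy: iterate y from -50 to 50, compute RHS = 3·y³ + 3, and check whether it is a (positive or negative) perfect cube.
Check small values of y:
  y = 0: RHS = 3 is not a perfect cube.
  y = 1: RHS = 6 is not a perfect cube.
  y = -1: RHS = 0 = (0)³ ⇒ x = 0 works.
  y = 2: RHS = 27 = (3)³ ⇒ x = 3 works.
  y = -2: RHS = -21 is not a perfect cube.
  y = 3: RHS = 84 is not a perfect cube.
  y = -3: RHS = -78 is not a perfect cube.
Continuing the search up to |y| = 50 finds no further solutions beyond those listed.
Collected solutions: (0, -1), (3, 2).

Solutions (with |y| ≤ 50): (0, -1), (3, 2).


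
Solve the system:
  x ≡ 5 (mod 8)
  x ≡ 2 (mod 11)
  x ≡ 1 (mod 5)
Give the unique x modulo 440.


Moduli 8, 11, 5 are pairwise coprime; by CRT there is a unique solution modulo M = 8 · 11 · 5 = 440.
Solve pairwise, accumulating the modulus:
  Start with x ≡ 5 (mod 8).
  Combine with x ≡ 2 (mod 11): since gcd(8, 11) = 1, we get a unique residue mod 88.
    Write x = 5 + 8·t and substitute into x ≡ 2 (mod 11): 8·t ≡ 2 − 5 = -3 (mod 11).
    Reduce coefficients mod 11: 8·t ≡ 8 (mod 11).
    The inverse of 8 mod 11 is 7 (since 8·7 = 56 = 5·11 + 1), so t ≡ 7·8 = 56 ≡ 1 (mod 11).
    Then x = 5 + 8·1 = 13, valid modulo lcm(8, 11) = 88: x ≡ 13 (mod 88).
  Combine with x ≡ 1 (mod 5): since gcd(88, 5) = 1, we get a unique residue mod 440.
    Write x = 13 + 88·t and substitute into x ≡ 1 (mod 5): 88·t ≡ 1 − 13 = -12 (mod 5).
    Reduce coefficients mod 5: 3·t ≡ 3 (mod 5).
    The inverse of 3 mod 5 is 2 (since 3·2 = 6 = 1·5 + 1), so t ≡ 2·3 = 6 ≡ 1 (mod 5).
    Then x = 13 + 88·1 = 101, valid modulo lcm(88, 5) = 440: x ≡ 101 (mod 440).
Verify: 101 mod 8 = 5 ✓, 101 mod 11 = 2 ✓, 101 mod 5 = 1 ✓.

x ≡ 101 (mod 440).
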